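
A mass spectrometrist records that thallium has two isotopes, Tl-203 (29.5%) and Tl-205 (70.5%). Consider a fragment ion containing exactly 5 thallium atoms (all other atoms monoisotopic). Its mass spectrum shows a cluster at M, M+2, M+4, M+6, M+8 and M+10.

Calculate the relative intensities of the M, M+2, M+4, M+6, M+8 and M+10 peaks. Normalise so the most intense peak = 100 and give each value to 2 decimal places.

0.61 : 7.33 : 35.02 : 83.69 : 100.00 : 47.80

The 5 Tl atoms are independent, so intensities follow the terms of (0.295 + 0.705)^5.
P(M) = 0.295^5 = 0.002234
P(M+2) = 5 × 0.295^4 × 0.705^1 = 0.026696
P(M+4) = 10 × 0.295^3 × 0.705^2 = 0.127598
P(M+6) = 10 × 0.295^2 × 0.705^3 = 0.304938
P(M+8) = 5 × 0.295^1 × 0.705^4 = 0.364375
P(M+10) = 0.705^5 = 0.174159
The M+8 peak is largest (0.364375); scaling to 100 gives 0.61 : 7.33 : 35.02 : 83.69 : 100.00 : 47.80.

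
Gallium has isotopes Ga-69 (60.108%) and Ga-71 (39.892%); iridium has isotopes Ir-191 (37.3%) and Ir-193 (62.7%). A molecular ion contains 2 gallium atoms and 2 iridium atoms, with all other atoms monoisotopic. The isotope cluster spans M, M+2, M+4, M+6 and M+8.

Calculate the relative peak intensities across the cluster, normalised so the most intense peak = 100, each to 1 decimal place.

Gallium pattern (n=2): 0.36129717 : 0.47956567 : 0.15913717
Iridium pattern (n=2): 0.139129 : 0.467742 : 0.393129
Convolve the two distributions (both contribute in 2-u steps):
  M: 0.36129717×0.139129 = 0.050267
  M+2: 0.36129717×0.467742 + 0.47956567×0.139129 = 0.235715
  M+4: 0.36129717×0.393129 + 0.47956567×0.467742 + 0.15913717×0.139129 = 0.388490
  M+6: 0.47956567×0.393129 + 0.15913717×0.467742 = 0.262966
  M+8: 0.15913717×0.393129 = 0.062561
Scale to base peak (0.388490) = 100: 12.9 : 60.7 : 100.0 : 67.7 : 16.1

12.9 : 60.7 : 100.0 : 67.7 : 16.1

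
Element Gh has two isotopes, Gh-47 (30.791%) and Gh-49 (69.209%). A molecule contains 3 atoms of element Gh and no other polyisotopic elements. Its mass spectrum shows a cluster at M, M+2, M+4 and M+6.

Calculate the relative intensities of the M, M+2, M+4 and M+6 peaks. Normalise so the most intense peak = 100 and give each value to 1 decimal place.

Each Gh atom is independently Gh-47 (p = 0.30791) or Gh-49 (q = 0.69209); the cluster is the binomial expansion (p + q)^3.
P(M) = 0.30791^3 = 0.029193
P(M+2) = 3 × 0.30791^2 × 0.69209^1 = 0.196848
P(M+4) = 3 × 0.30791^1 × 0.69209^2 = 0.442456
P(M+6) = 0.69209^3 = 0.331503
The M+4 peak is largest (0.442456); scaling to 100 gives 6.6 : 44.5 : 100.0 : 74.9.

6.6 : 44.5 : 100.0 : 74.9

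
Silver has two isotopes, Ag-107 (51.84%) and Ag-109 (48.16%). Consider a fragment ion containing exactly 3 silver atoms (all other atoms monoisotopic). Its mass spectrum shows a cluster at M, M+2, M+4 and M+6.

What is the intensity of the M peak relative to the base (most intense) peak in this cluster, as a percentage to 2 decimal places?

(0.5184 + 0.4816)^3 gives M 0.1393, M+2 0.3883, M+4 0.3607, M+6 0.1117; the largest is M+2.
P(M+2) = C(3,1) × 0.5184^2 × 0.4816^1 = 3 × 0.26873856 × 0.4816 = 0.388273 (base)
P(M) = C(3,0) × 0.5184^3 × 0.4816^0 = 1 × 0.13931407 × 1.0000 = 0.139314
Relative intensity = 0.139314 / 0.388273 × 100 = 35.88

35.88%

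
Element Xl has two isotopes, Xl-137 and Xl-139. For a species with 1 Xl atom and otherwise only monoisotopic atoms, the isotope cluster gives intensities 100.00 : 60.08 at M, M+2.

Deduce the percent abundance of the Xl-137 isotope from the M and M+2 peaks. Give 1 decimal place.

62.5%

Write p for the Xl-137 fraction. I(M+2)/I(M) = [C(1,1)·p^0·(1−p)] / p^1 = 1·(1−p)/p = 60.08/100.00 = 0.6008
(1−p)/p = 0.6008/1 = 0.6008  ⇒  p = 1/(1 + 0.6008) = 0.6247
Xl-137: 62.5%, Xl-139: 37.5%.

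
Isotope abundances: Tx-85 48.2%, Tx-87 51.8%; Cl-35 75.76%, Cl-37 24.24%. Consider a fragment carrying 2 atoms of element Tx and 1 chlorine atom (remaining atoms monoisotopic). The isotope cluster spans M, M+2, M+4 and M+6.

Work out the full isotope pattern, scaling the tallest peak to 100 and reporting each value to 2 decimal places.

40.50 : 100.00 : 74.62 : 14.97

Element Tx pattern (n=2): 0.232324 : 0.499352 : 0.268324
Chlorine pattern (n=1): 0.7576 : 0.2424
Convolve the two distributions (both contribute in 2-u steps):
  M: 0.232324×0.7576 = 0.176009
  M+2: 0.232324×0.2424 + 0.499352×0.7576 = 0.434624
  M+4: 0.499352×0.2424 + 0.268324×0.7576 = 0.324325
  M+6: 0.268324×0.2424 = 0.065042
Scale to base peak (0.434624) = 100: 40.50 : 100.00 : 74.62 : 14.97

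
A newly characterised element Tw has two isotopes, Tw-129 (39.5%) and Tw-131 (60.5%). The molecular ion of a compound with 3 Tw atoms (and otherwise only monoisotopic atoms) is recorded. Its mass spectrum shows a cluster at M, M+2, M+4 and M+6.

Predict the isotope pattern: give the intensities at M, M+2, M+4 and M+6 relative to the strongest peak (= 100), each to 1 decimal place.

14.2 : 65.3 : 100.0 : 51.1

Each Tw atom is independently Tw-129 (p = 0.395) or Tw-131 (q = 0.605); the cluster is the binomial expansion (p + q)^3.
P(M) = 0.395^3 = 0.061630
P(M+2) = 3 × 0.395^2 × 0.605^1 = 0.283185
P(M+4) = 3 × 0.395^1 × 0.605^2 = 0.433740
P(M+6) = 0.605^3 = 0.221445
The M+4 peak is largest (0.433740); scaling to 100 gives 14.2 : 65.3 : 100.0 : 51.1.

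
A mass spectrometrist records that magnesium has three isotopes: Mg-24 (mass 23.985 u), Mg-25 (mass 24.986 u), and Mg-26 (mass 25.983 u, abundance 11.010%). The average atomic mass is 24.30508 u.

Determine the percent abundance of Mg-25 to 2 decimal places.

The remaining 88.990% is split between Mg-24 (fraction x) and Mg-25 (fraction 0.88990 − x).
Substituting: 23.985x + 24.986(0.88990 − x) = 21.4443517
(23.985 − 24.986)x = -0.7906897  ⇒  x = 0.78990, y = 0.10000
Mg-24: 78.99%, Mg-25: 10.00%.

10.00%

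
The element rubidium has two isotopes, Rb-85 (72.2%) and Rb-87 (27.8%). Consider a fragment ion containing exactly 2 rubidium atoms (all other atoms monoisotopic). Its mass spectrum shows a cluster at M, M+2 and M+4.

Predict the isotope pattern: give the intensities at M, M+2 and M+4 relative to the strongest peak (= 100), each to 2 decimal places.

100.00 : 77.01 : 14.83

Each Rb atom is independently Rb-85 (p = 0.722) or Rb-87 (q = 0.278); the cluster is the binomial expansion (p + q)^2.
P(M) = 0.722^2 = 0.521284
P(M+2) = 2 × 0.722^1 × 0.278^1 = 0.401432
P(M+4) = 0.278^2 = 0.077284
The M peak is largest (0.521284); scaling to 100 gives 100.00 : 77.01 : 14.83.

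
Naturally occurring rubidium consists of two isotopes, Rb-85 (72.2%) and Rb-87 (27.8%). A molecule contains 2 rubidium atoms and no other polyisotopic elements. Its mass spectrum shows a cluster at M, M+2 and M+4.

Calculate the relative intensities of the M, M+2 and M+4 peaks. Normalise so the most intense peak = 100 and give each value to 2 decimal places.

The 2 Rb atoms are independent, so intensities follow the terms of (0.722 + 0.278)^2.
P(M) = 0.722^2 = 0.521284
P(M+2) = 2 × 0.722^1 × 0.278^1 = 0.401432
P(M+4) = 0.278^2 = 0.077284
The M peak is largest (0.521284); scaling to 100 gives 100.00 : 77.01 : 14.83.

100.00 : 77.01 : 14.83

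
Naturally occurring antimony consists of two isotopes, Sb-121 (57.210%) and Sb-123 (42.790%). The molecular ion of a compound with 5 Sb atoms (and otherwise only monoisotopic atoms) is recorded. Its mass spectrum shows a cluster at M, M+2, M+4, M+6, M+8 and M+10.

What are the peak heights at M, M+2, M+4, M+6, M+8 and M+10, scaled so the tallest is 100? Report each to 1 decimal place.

17.9 : 66.8 : 100.0 : 74.8 : 28.0 : 4.2

Each Sb atom is independently Sb-121 (p = 0.57210) or Sb-123 (q = 0.42790); the cluster is the binomial expansion (p + q)^5.
P(M) = 0.57210^5 = 0.061286
P(M+2) = 5 × 0.57210^4 × 0.42790^1 = 0.229192
P(M+4) = 10 × 0.57210^3 × 0.42790^2 = 0.342847
P(M+6) = 10 × 0.57210^2 × 0.42790^3 = 0.256431
P(M+8) = 5 × 0.57210^1 × 0.42790^4 = 0.095898
P(M+10) = 0.42790^5 = 0.014345
The M+4 peak is largest (0.342847); scaling to 100 gives 17.9 : 66.8 : 100.0 : 74.8 : 28.0 : 4.2.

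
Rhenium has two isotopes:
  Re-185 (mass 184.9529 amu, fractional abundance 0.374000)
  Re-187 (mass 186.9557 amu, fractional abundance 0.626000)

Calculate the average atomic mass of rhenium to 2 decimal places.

186.21 amu

The abundance-weighted mean is 0.374000 × 184.9529 + 0.626000 × 186.9557
= 69.17238 + 117.03427 = 186.20665 amu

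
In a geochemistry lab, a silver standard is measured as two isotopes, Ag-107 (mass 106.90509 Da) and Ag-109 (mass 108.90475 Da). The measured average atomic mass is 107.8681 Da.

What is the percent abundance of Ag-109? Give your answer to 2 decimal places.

48.16%

With x = fraction of Ag-107 (so Ag-109 is 1 − x):
106.90509·x + 108.90475·(1 − x) = 107.8681
(106.90509 − 108.90475)·x = 107.8681 − 108.90475
x = -1.03665 / -1.99966 = 0.51841 → 51.84% Ag-107, 48.16% Ag-109.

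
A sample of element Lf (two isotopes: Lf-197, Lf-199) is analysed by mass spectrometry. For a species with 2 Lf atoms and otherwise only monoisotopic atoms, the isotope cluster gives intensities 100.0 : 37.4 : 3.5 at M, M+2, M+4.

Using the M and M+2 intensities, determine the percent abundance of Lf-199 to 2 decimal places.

Write p for the Lf-197 fraction. I(M+2)/I(M) = [C(2,1)·p^1·(1−p)] / p^2 = 2·(1−p)/p = 37.4/100.0 = 0.3740
(1−p)/p = 0.3740/2 = 0.1870  ⇒  p = 1/(1 + 0.1870) = 0.8425
Lf-197: 84.25%, Lf-199: 15.75%.

15.75%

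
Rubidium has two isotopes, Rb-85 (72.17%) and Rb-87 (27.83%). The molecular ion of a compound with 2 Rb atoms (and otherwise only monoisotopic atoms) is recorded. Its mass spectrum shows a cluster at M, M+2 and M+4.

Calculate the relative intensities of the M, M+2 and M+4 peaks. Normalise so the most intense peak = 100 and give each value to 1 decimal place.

Each Rb atom is independently Rb-85 (p = 0.7217) or Rb-87 (q = 0.2783); the cluster is the binomial expansion (p + q)^2.
P(M) = 0.7217^2 = 0.520851
P(M+2) = 2 × 0.7217^1 × 0.2783^1 = 0.401698
P(M+4) = 0.2783^2 = 0.077451
The M peak is largest (0.520851); scaling to 100 gives 100.0 : 77.1 : 14.9.

100.0 : 77.1 : 14.9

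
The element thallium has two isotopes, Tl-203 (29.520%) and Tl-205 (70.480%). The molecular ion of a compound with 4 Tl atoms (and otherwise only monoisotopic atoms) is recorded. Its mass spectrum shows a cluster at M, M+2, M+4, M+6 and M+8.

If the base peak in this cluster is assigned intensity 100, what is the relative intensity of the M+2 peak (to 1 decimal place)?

(0.29520 + 0.70480)^4 gives M 0.0076, M+2 0.0725, M+4 0.2597, M+6 0.4134, M+8 0.2468; the largest is M+6.
P(M+6) = C(4,3) × 0.29520^1 × 0.70480^3 = 4 × 0.2952 × 0.35010449 = 0.413403 (base)
P(M+2) = C(4,1) × 0.29520^3 × 0.70480^1 = 4 × 0.02572463 × 0.7048 = 0.072523
Relative intensity = 0.072523 / 0.413403 × 100 = 17.5

17.5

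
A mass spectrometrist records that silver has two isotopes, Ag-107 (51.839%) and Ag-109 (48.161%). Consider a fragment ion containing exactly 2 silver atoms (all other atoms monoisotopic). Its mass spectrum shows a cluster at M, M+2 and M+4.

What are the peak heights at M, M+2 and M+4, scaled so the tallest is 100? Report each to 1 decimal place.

53.8 : 100.0 : 46.5

The 2 Ag atoms are independent, so intensities follow the terms of (0.51839 + 0.48161)^2.
P(M) = 0.51839^2 = 0.268728
P(M+2) = 2 × 0.51839^1 × 0.48161^1 = 0.499324
P(M+4) = 0.48161^2 = 0.231948
The M+2 peak is largest (0.499324); scaling to 100 gives 53.8 : 100.0 : 46.5.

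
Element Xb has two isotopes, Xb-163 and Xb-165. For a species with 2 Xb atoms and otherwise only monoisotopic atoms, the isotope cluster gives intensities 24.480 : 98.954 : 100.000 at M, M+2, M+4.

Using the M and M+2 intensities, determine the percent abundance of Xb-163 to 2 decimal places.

33.10%

Write p for the Xb-163 fraction. I(M+2)/I(M) = [C(2,1)·p^1·(1−p)] / p^2 = 2·(1−p)/p = 98.954/24.480 = 4.0422
(1−p)/p = 4.0422/2 = 2.0211  ⇒  p = 1/(1 + 2.0211) = 0.3310
Xb-163: 33.10%, Xb-165: 66.90%.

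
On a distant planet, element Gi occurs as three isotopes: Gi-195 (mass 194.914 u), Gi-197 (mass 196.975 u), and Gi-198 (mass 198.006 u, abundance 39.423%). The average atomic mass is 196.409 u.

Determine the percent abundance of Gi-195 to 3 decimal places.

47.183%

The remaining 60.577% is split between Gi-195 (fraction x) and Gi-197 (fraction 0.60577 − x).
Substituting: 194.914x + 196.975(0.60577 − x) = 118.34909462
(194.914 − 196.975)x = -0.97245113  ⇒  x = 0.47183, y = 0.13394
Gi-195: 47.183%, Gi-197: 13.394%.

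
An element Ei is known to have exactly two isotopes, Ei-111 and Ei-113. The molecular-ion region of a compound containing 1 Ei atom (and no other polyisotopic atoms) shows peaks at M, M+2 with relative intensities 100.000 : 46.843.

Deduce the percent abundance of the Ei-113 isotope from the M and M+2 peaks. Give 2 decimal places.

31.90%

If p is the fraction of Ei that is Ei-111, then I(M+2)/I(M) = [C(1,1)·p^0·(1−p)] / p^1 = 1·(1−p)/p = 46.843/100.000 = 0.4684
(1−p)/p = 0.4684/1 = 0.4684  ⇒  p = 1/(1 + 0.4684) = 0.6810
Ei-111: 68.10%, Ei-113: 31.90%.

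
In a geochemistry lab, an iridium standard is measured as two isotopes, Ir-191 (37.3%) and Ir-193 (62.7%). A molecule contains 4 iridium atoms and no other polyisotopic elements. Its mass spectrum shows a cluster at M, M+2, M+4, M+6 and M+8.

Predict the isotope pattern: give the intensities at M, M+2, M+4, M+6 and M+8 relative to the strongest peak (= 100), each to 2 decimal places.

Expanding (0.373 + 0.627)^4:
P(M) = 0.373^4 = 0.019357
P(M+2) = 4 × 0.373^3 × 0.627^1 = 0.130153
P(M+4) = 6 × 0.373^2 × 0.627^2 = 0.328174
P(M+6) = 4 × 0.373^1 × 0.627^3 = 0.367766
P(M+8) = 0.627^4 = 0.154550
The M+6 peak is largest (0.367766); scaling to 100 gives 5.26 : 35.39 : 89.23 : 100.00 : 42.02.

5.26 : 35.39 : 89.23 : 100.00 : 42.02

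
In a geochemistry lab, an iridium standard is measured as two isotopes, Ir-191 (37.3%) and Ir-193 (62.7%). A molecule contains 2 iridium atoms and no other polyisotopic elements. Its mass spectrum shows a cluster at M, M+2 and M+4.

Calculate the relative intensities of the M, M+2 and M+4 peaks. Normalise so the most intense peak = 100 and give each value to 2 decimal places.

Expanding (0.373 + 0.627)^2:
P(M) = 0.373^2 = 0.139129
P(M+2) = 2 × 0.373^1 × 0.627^1 = 0.467742
P(M+4) = 0.627^2 = 0.393129
The M+2 peak is largest (0.467742); scaling to 100 gives 29.74 : 100.00 : 84.05.

29.74 : 100.00 : 84.05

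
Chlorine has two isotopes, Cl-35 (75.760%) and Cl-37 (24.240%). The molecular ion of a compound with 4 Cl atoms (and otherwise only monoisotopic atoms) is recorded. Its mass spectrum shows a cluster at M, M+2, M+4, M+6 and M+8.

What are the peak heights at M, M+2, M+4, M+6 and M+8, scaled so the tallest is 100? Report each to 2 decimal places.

78.14 : 100.00 : 47.99 : 10.24 : 0.82

Each Cl atom is independently Cl-35 (p = 0.75760) or Cl-37 (q = 0.24240); the cluster is the binomial expansion (p + q)^4.
P(M) = 0.75760^4 = 0.329428
P(M+2) = 4 × 0.75760^3 × 0.24240^1 = 0.421612
P(M+4) = 6 × 0.75760^2 × 0.24240^2 = 0.202347
P(M+6) = 4 × 0.75760^1 × 0.24240^3 = 0.043162
P(M+8) = 0.24240^4 = 0.003452
The M+2 peak is largest (0.421612); scaling to 100 gives 78.14 : 100.00 : 47.99 : 10.24 : 0.82.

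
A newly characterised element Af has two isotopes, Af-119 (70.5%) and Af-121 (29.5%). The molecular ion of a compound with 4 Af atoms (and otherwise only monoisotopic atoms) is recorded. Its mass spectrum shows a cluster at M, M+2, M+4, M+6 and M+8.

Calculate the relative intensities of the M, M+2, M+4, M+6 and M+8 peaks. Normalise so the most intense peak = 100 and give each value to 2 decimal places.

The 4 Af atoms are independent, so intensities follow the terms of (0.705 + 0.295)^4.
P(M) = 0.705^4 = 0.247034
P(M+2) = 4 × 0.705^3 × 0.295^1 = 0.413475
P(M+4) = 6 × 0.705^2 × 0.295^2 = 0.259522
P(M+6) = 4 × 0.705^1 × 0.295^3 = 0.072396
P(M+8) = 0.295^4 = 0.007573
The M+2 peak is largest (0.413475); scaling to 100 gives 59.75 : 100.00 : 62.77 : 17.51 : 1.83.

59.75 : 100.00 : 62.77 : 17.51 : 1.83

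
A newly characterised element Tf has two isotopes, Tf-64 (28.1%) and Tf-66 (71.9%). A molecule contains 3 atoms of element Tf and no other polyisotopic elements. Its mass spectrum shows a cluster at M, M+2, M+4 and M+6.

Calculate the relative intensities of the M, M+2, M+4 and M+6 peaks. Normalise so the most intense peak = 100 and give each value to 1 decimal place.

The 3 Tf atoms are independent, so intensities follow the terms of (0.281 + 0.719)^3.
P(M) = 0.281^3 = 0.022188
P(M+2) = 3 × 0.281^2 × 0.719^1 = 0.170319
P(M+4) = 3 × 0.281^1 × 0.719^2 = 0.435798
P(M+6) = 0.719^3 = 0.371695
The M+4 peak is largest (0.435798); scaling to 100 gives 5.1 : 39.1 : 100.0 : 85.3.

5.1 : 39.1 : 100.0 : 85.3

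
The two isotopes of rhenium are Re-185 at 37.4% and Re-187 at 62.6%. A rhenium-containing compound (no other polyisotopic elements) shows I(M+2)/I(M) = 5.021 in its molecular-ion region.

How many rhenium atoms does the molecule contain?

3

The M+2/M ratio from n Re atoms is n · q/p = n · 0.626/0.374.
n = 5.021 × 0.374/0.626 = 3.00 ≈ 3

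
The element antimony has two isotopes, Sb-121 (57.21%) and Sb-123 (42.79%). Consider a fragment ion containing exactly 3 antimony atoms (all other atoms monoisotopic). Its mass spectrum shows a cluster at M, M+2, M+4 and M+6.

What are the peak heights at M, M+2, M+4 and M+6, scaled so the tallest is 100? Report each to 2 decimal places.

Expanding (0.5721 + 0.4279)^3:
P(M) = 0.5721^3 = 0.187247
P(M+2) = 3 × 0.5721^2 × 0.4279^1 = 0.420153
P(M+4) = 3 × 0.5721^1 × 0.4279^2 = 0.314252
P(M+6) = 0.4279^3 = 0.078348
The M+2 peak is largest (0.420153); scaling to 100 gives 44.57 : 100.00 : 74.79 : 18.65.

44.57 : 100.00 : 74.79 : 18.65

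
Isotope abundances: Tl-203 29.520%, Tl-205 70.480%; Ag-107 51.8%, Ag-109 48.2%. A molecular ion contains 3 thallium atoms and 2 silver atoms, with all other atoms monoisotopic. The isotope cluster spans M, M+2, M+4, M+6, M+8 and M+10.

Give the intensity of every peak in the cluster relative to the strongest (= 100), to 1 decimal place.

1.9 : 17.5 : 60.6 : 100.0 : 77.7 : 22.8

Thallium pattern (n=3): 0.02572463 : 0.18425524 : 0.43991564 : 0.35010449
Silver pattern (n=2): 0.268324 : 0.499352 : 0.232324
Convolve the two distributions (both contribute in 2-u steps):
  M: 0.02572463×0.268324 = 0.006903
  M+2: 0.02572463×0.499352 + 0.18425524×0.268324 = 0.062286
  M+4: 0.02572463×0.232324 + 0.18425524×0.499352 + 0.43991564×0.268324 = 0.216025
  M+6: 0.18425524×0.232324 + 0.43991564×0.499352 + 0.35010449×0.268324 = 0.356421
  M+8: 0.43991564×0.232324 + 0.35010449×0.499352 = 0.277028
  M+10: 0.35010449×0.232324 = 0.081338
Scale to base peak (0.356421) = 100: 1.9 : 17.5 : 60.6 : 100.0 : 77.7 : 22.8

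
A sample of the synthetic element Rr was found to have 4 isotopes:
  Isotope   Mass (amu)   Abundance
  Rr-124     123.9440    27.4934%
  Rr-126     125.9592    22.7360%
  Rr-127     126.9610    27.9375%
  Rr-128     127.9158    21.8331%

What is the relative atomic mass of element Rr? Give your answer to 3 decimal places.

The abundance-weighted mean is 0.274934 × 123.9440 + 0.227360 × 125.9592 + 0.279375 × 126.9610 + 0.218331 × 127.9158
= 34.07642 + 28.63808 + 35.46973 + 27.92798 = 126.11221 amu

126.112 amu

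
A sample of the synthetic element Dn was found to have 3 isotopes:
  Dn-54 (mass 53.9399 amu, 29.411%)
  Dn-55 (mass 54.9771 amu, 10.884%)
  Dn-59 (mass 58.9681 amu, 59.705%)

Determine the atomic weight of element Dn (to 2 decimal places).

57.05 amu

Ar = Σ fᵢ·mᵢ = 0.29411 × 53.9399 + 0.10884 × 54.9771 + 0.59705 × 58.9681
= 15.86426 + 5.98371 + 35.20690 = 57.05487 amu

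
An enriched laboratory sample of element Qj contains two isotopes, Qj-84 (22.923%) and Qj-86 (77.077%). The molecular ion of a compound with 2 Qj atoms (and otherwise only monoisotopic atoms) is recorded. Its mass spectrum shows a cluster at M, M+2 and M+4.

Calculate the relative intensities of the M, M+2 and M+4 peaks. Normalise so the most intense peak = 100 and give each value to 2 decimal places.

8.84 : 59.48 : 100.00

The 2 Qj atoms are independent, so intensities follow the terms of (0.22923 + 0.77077)^2.
P(M) = 0.22923^2 = 0.052546
P(M+2) = 2 × 0.22923^1 × 0.77077^1 = 0.353367
P(M+4) = 0.77077^2 = 0.594086
The M+4 peak is largest (0.594086); scaling to 100 gives 8.84 : 59.48 : 100.00.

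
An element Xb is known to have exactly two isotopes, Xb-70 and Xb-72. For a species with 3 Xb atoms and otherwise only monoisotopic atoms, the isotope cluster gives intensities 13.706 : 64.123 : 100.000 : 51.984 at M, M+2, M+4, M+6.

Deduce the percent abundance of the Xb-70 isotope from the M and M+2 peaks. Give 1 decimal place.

Let p = fractional abundance of Xb-70. I(M+2)/I(M) = [C(3,1)·p^2·(1−p)] / p^3 = 3·(1−p)/p = 64.123/13.706 = 4.6785
(1−p)/p = 4.6785/3 = 1.5595  ⇒  p = 1/(1 + 1.5595) = 0.3907
Xb-70: 39.1%, Xb-72: 60.9%.

39.1%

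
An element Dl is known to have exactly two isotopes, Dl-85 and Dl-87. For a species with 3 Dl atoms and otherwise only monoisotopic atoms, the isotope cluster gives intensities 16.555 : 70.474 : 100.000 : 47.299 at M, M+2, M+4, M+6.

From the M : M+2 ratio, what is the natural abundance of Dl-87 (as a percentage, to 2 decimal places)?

Write p for the Dl-85 fraction. I(M+2)/I(M) = [C(3,1)·p^2·(1−p)] / p^3 = 3·(1−p)/p = 70.474/16.555 = 4.2570
(1−p)/p = 4.2570/3 = 1.4190  ⇒  p = 1/(1 + 1.4190) = 0.4134
Dl-85: 41.34%, Dl-87: 58.66%.

58.66%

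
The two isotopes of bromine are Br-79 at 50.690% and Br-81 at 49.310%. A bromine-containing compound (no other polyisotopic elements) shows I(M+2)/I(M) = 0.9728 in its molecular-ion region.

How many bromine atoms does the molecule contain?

1

With n Br atoms, P(M+2)/P(M) = C(n,1)·p^(n−1)q / p^n = n·q/p = n · 0.49310/0.50690.
n = 0.9728 × 0.50690/0.49310 = 1.00 ≈ 1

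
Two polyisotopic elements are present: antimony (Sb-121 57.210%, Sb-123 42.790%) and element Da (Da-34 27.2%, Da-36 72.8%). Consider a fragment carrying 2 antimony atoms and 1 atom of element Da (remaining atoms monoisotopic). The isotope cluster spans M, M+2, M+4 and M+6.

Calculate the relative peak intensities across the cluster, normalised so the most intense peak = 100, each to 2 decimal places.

21.91 : 91.44 : 100.00 : 32.81

Antimony pattern (n=2): 0.32729841 : 0.48960318 : 0.18309841
Element Da pattern (n=1): 0.2720 : 0.7280
Convolve the two distributions (both contribute in 2-u steps):
  M: 0.32729841×0.2720 = 0.089025
  M+2: 0.32729841×0.7280 + 0.48960318×0.2720 = 0.371445
  M+4: 0.48960318×0.7280 + 0.18309841×0.2720 = 0.406234
  M+6: 0.18309841×0.7280 = 0.133296
Scale to base peak (0.406234) = 100: 21.91 : 91.44 : 100.00 : 32.81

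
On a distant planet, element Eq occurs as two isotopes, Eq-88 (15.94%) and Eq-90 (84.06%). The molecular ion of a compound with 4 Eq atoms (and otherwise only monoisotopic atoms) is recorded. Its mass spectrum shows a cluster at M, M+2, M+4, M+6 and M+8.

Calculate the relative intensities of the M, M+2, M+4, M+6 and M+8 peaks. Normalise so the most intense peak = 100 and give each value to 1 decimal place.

0.1 : 2.7 : 21.6 : 75.9 : 100.0

Expanding (0.1594 + 0.8406)^4:
P(M) = 0.1594^4 = 0.000646
P(M+2) = 4 × 0.1594^3 × 0.8406^1 = 0.013618
P(M+4) = 6 × 0.1594^2 × 0.8406^2 = 0.107723
P(M+6) = 4 × 0.1594^1 × 0.8406^3 = 0.378718
P(M+8) = 0.8406^4 = 0.499295
The M+8 peak is largest (0.499295); scaling to 100 gives 0.1 : 2.7 : 21.6 : 75.9 : 100.0.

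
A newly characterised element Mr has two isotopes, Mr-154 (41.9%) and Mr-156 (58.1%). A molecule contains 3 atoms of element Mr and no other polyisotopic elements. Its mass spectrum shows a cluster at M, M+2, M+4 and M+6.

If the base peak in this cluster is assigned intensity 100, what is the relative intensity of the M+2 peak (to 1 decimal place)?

Binomial terms of (0.419 + 0.581)^3: M 0.0736, M+2 0.3060, M+4 0.4243, M+6 0.1961 → M+4 is the base peak.
P(M+4) = C(3,2) × 0.419^1 × 0.581^2 = 3 × 0.4190 × 0.337561 = 0.424314 (base)
P(M+2) = C(3,1) × 0.419^2 × 0.581^1 = 3 × 0.175561 × 0.5810 = 0.306003
Relative intensity = 0.306003 / 0.424314 × 100 = 72.1

72.1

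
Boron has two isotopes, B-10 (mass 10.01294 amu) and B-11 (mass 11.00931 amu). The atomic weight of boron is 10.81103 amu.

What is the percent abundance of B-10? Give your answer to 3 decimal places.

Writing the weighted mean with unknown fraction x of B-10:
10.01294·x + 11.00931·(1 − x) = 10.81103
(10.01294 − 11.00931)·x = 10.81103 − 11.00931
x = -0.19828 / -0.99637 = 0.19900 → 19.900% B-10, 80.100% B-11.

19.900%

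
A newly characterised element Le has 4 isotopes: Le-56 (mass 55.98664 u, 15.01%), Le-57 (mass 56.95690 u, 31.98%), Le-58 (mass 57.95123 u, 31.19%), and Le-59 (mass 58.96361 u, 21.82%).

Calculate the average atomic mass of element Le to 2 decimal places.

57.56 u

Average mass = Σ (abundance × isotope mass) = 0.1501 × 55.98664 + 0.3198 × 56.95690 + 0.3119 × 57.95123 + 0.2182 × 58.96361
= 8.403595 + 18.214817 + 18.074989 + 12.865860 = 57.559261 u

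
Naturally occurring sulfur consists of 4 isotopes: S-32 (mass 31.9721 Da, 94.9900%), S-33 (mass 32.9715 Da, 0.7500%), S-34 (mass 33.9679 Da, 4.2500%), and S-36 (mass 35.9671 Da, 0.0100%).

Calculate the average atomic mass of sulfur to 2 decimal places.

32.06 Da

Weight each isotope mass by its fractional abundance: 0.949900 × 31.9721 + 0.007500 × 32.9715 + 0.042500 × 33.9679 + 0.000100 × 35.9671
= 30.37030 + 0.24729 + 1.44364 + 0.00360 = 32.06483 Da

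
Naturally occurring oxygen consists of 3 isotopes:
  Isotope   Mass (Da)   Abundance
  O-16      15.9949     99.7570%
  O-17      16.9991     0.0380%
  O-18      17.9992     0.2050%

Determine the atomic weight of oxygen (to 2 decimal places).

Weight each isotope mass by its fractional abundance: 0.997570 × 15.9949 + 0.000380 × 16.9991 + 0.002050 × 17.9992
= 15.95603 + 0.00646 + 0.03690 = 15.99939 Da

16.00 Da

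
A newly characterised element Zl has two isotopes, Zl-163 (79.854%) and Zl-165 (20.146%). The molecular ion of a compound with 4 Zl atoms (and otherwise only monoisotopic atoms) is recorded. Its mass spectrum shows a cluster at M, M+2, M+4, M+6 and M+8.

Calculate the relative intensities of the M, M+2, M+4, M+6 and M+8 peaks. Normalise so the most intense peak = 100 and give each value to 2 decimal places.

Each Zl atom is independently Zl-163 (p = 0.79854) or Zl-165 (q = 0.20146); the cluster is the binomial expansion (p + q)^4.
P(M) = 0.79854^4 = 0.406618
P(M+2) = 4 × 0.79854^3 × 0.20146^1 = 0.410335
P(M+4) = 6 × 0.79854^2 × 0.20146^2 = 0.155282
P(M+6) = 4 × 0.79854^1 × 0.20146^3 = 0.026117
P(M+8) = 0.20146^4 = 0.001647
The M+2 peak is largest (0.410335); scaling to 100 gives 99.09 : 100.00 : 37.84 : 6.36 : 0.40.

99.09 : 100.00 : 37.84 : 6.36 : 0.40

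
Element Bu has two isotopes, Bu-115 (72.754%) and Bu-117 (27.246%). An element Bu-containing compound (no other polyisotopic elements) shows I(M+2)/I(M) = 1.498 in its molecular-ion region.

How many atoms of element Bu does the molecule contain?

4

With n Bu atoms, P(M+2)/P(M) = C(n,1)·p^(n−1)q / p^n = n·q/p = n · 0.27246/0.72754.
n = 1.498 × 0.72754/0.27246 = 4.00 ≈ 4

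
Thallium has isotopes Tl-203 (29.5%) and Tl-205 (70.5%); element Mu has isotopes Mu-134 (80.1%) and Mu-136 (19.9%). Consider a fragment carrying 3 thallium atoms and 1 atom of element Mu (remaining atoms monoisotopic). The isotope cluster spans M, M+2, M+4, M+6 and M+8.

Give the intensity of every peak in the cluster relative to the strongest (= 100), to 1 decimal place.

5.3 : 39.2 : 100.0 : 94.7 : 17.9

Thallium pattern (n=3): 0.02567237 : 0.18405787 : 0.43986713 : 0.35040263
Element Mu pattern (n=1): 0.8010 : 0.1990
Convolve the two distributions (both contribute in 2-u steps):
  M: 0.02567237×0.8010 = 0.020564
  M+2: 0.02567237×0.1990 + 0.18405787×0.8010 = 0.152539
  M+4: 0.18405787×0.1990 + 0.43986713×0.8010 = 0.388961
  M+6: 0.43986713×0.1990 + 0.35040263×0.8010 = 0.368206
  M+8: 0.35040263×0.1990 = 0.069730
Scale to base peak (0.388961) = 100: 5.3 : 39.2 : 100.0 : 94.7 : 17.9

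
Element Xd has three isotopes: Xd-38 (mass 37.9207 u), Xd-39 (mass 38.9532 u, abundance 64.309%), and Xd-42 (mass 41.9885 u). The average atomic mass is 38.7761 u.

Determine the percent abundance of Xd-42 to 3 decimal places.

Let x and y be the fractions of Xd-38 and Xd-42. Then x + y = 1 − 0.64309 = 0.35691 and 37.9207x + 41.9885y = 38.7761 − 0.64309×38.9532 = 13.725686612.
Substituting: 37.9207x + 41.9885(0.35691 − x) = 13.725686612
(37.9207 − 41.9885)x = -1.260428923  ⇒  x = 0.30986, y = 0.04705
Xd-38: 30.986%, Xd-42: 4.705%.

4.705%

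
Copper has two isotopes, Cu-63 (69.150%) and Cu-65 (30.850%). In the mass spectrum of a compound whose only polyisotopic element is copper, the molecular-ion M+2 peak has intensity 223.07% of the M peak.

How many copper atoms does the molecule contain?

5

The M+2/M ratio from n Cu atoms is n · q/p = n · 0.30850/0.69150.
n = 2.2307 × 0.69150/0.30850 = 5.00 ≈ 5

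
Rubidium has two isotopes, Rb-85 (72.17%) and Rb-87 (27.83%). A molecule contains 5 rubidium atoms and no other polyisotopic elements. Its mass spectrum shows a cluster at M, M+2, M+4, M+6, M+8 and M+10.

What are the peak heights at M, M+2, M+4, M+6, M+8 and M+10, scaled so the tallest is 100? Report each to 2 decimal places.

Expanding (0.7217 + 0.2783)^5:
P(M) = 0.7217^5 = 0.195787
P(M+2) = 5 × 0.7217^4 × 0.2783^1 = 0.377494
P(M+4) = 10 × 0.7217^3 × 0.2783^2 = 0.291136
P(M+6) = 10 × 0.7217^2 × 0.2783^3 = 0.112267
P(M+8) = 5 × 0.7217^1 × 0.2783^4 = 0.021646
P(M+10) = 0.2783^5 = 0.001669
The M+2 peak is largest (0.377494); scaling to 100 gives 51.86 : 100.00 : 77.12 : 29.74 : 5.73 : 0.44.

51.86 : 100.00 : 77.12 : 29.74 : 5.73 : 0.44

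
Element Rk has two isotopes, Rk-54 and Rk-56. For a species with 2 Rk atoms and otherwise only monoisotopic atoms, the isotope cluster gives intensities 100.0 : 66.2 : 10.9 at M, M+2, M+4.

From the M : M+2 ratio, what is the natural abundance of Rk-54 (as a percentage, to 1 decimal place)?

75.1%

If p is the fraction of Rk that is Rk-54, then I(M+2)/I(M) = [C(2,1)·p^1·(1−p)] / p^2 = 2·(1−p)/p = 66.2/100.0 = 0.6620
(1−p)/p = 0.6620/2 = 0.3310  ⇒  p = 1/(1 + 0.3310) = 0.7513
Rk-54: 75.1%, Rk-56: 24.9%.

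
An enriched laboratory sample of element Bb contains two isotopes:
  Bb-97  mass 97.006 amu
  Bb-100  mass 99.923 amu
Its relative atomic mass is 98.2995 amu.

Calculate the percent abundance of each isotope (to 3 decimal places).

Let x be the fractional abundance of Bb-97; then Bb-100 has abundance 1 − x.
97.006·x + 99.923·(1 − x) = 98.2995
(97.006 − 99.923)·x = 98.2995 − 99.923
x = -1.6235 / -2.917 = 0.55656 → 55.656% Bb-97, 44.344% Bb-100.

Bb-97: 55.656%, Bb-100: 44.344%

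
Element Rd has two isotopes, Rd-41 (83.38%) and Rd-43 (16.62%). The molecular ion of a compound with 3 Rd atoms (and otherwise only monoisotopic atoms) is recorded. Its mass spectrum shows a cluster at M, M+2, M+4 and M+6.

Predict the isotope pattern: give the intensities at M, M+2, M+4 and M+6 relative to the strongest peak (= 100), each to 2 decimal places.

Expanding (0.8338 + 0.1662)^3:
P(M) = 0.8338^3 = 0.579676
P(M+2) = 3 × 0.8338^2 × 0.1662^1 = 0.346638
P(M+4) = 3 × 0.8338^1 × 0.1662^2 = 0.069095
P(M+6) = 0.1662^3 = 0.004591
The M peak is largest (0.579676); scaling to 100 gives 100.00 : 59.80 : 11.92 : 0.79.

100.00 : 59.80 : 11.92 : 0.79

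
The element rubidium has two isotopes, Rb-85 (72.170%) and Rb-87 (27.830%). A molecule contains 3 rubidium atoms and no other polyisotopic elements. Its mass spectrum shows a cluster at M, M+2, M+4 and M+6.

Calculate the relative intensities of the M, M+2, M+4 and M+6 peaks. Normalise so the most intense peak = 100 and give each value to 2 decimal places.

Expanding (0.72170 + 0.27830)^3:
P(M) = 0.72170^3 = 0.375898
P(M+2) = 3 × 0.72170^2 × 0.27830^1 = 0.434858
P(M+4) = 3 × 0.72170^1 × 0.27830^2 = 0.167689
P(M+6) = 0.27830^3 = 0.021555
The M+2 peak is largest (0.434858); scaling to 100 gives 86.44 : 100.00 : 38.56 : 4.96.

86.44 : 100.00 : 38.56 : 4.96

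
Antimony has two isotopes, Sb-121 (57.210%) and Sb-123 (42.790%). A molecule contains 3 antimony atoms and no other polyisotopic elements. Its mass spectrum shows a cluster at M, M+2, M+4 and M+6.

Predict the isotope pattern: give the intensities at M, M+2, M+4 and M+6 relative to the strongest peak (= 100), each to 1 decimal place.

Expanding (0.57210 + 0.42790)^3:
P(M) = 0.57210^3 = 0.187247
P(M+2) = 3 × 0.57210^2 × 0.42790^1 = 0.420153
P(M+4) = 3 × 0.57210^1 × 0.42790^2 = 0.314252
P(M+6) = 0.42790^3 = 0.078348
The M+2 peak is largest (0.420153); scaling to 100 gives 44.6 : 100.0 : 74.8 : 18.6.

44.6 : 100.0 : 74.8 : 18.6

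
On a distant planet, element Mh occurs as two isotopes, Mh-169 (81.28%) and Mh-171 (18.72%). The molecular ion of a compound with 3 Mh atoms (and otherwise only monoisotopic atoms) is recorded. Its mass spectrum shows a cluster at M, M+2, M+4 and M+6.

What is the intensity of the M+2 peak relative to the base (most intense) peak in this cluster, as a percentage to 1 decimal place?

Term probabilities: M 0.5370, M+2 0.3710, M+4 0.0855, M+6 0.0066. Base peak = M.
P(M) = C(3,0) × 0.8128^3 × 0.1872^0 = 1 × 0.53697131 × 1.0000 = 0.536971 (base)
P(M+2) = C(3,1) × 0.8128^2 × 0.1872^1 = 3 × 0.66064384 × 0.1872 = 0.371018
Relative intensity = 0.371018 / 0.536971 × 100 = 69.1

69.1%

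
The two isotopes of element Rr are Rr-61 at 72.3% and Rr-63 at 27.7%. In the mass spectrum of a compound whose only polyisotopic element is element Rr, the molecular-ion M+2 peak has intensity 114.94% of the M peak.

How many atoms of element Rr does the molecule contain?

3

For n independent Rr atoms, I(M+2)/I(M) = n · (abundance Rr-63) / (abundance Rr-61) = n · 0.277/0.723.
n = 1.1494 × 0.723/0.277 = 3.00 ≈ 3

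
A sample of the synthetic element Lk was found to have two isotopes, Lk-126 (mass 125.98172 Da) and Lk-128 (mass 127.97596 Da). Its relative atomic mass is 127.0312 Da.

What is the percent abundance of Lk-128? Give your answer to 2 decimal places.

52.63%

With x = fraction of Lk-126 (so Lk-128 is 1 − x):
125.98172·x + 127.97596·(1 − x) = 127.0312
(125.98172 − 127.97596)·x = 127.0312 − 127.97596
x = -0.94476 / -1.99424 = 0.47374 → 47.37% Lk-126, 52.63% Lk-128.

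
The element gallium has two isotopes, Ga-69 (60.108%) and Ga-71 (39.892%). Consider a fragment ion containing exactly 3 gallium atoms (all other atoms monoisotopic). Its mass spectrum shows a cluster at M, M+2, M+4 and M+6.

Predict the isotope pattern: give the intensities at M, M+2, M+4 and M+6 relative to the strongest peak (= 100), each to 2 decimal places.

50.23 : 100.00 : 66.37 : 14.68

The 3 Ga atoms are independent, so intensities follow the terms of (0.60108 + 0.39892)^3.
P(M) = 0.60108^3 = 0.217169
P(M+2) = 3 × 0.60108^2 × 0.39892^1 = 0.432386
P(M+4) = 3 × 0.60108^1 × 0.39892^2 = 0.286963
P(M+6) = 0.39892^3 = 0.063483
The M+2 peak is largest (0.432386); scaling to 100 gives 50.23 : 100.00 : 66.37 : 14.68.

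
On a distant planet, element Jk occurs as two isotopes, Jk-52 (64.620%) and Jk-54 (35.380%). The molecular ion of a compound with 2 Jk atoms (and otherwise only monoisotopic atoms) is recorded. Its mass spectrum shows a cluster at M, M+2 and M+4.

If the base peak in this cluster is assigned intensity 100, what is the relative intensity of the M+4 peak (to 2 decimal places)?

Term probabilities: M 0.4176, M+2 0.4573, M+4 0.1252. Base peak = M+2.
P(M+2) = C(2,1) × 0.64620^1 × 0.35380^1 = 2 × 0.6462 × 0.3538 = 0.457251 (base)
P(M+4) = C(2,2) × 0.64620^0 × 0.35380^2 = 1 × 1.0000 × 0.12517444 = 0.125174
Relative intensity = 0.125174 / 0.457251 × 100 = 27.38

27.38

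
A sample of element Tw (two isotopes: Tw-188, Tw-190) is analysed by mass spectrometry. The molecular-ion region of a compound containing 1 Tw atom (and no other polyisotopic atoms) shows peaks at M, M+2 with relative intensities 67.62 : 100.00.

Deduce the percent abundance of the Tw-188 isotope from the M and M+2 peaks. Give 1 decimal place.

40.3%

Write p for the Tw-188 fraction. I(M+2)/I(M) = [C(1,1)·p^0·(1−p)] / p^1 = 1·(1−p)/p = 100.00/67.62 = 1.4789
(1−p)/p = 1.4789/1 = 1.4789  ⇒  p = 1/(1 + 1.4789) = 0.4034
Tw-188: 40.3%, Tw-190: 59.7%.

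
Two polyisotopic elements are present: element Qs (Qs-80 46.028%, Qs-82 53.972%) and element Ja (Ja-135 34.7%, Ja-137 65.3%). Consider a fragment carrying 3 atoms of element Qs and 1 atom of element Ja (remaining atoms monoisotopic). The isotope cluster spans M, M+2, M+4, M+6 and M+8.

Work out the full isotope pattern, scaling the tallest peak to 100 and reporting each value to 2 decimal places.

9.31 : 50.25 : 100.00 : 87.25 : 28.24

Element Qs pattern (n=3): 0.09751385 : 0.34303148 : 0.40223549 : 0.15721918
Element Ja pattern (n=1): 0.3470 : 0.6530
Convolve the two distributions (both contribute in 2-u steps):
  M: 0.09751385×0.3470 = 0.033837
  M+2: 0.09751385×0.6530 + 0.34303148×0.3470 = 0.182708
  M+4: 0.34303148×0.6530 + 0.40223549×0.3470 = 0.363575
  M+6: 0.40223549×0.6530 + 0.15721918×0.3470 = 0.317215
  M+8: 0.15721918×0.6530 = 0.102664
Scale to base peak (0.363575) = 100: 9.31 : 50.25 : 100.00 : 87.25 : 28.24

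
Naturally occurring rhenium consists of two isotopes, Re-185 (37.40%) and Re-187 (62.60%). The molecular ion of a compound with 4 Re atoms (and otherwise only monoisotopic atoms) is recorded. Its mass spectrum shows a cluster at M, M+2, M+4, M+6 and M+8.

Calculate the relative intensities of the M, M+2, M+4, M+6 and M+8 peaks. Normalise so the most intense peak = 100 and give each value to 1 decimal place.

Expanding (0.3740 + 0.6260)^4:
P(M) = 0.3740^4 = 0.019565
P(M+2) = 4 × 0.3740^3 × 0.6260^1 = 0.130993
P(M+4) = 6 × 0.3740^2 × 0.6260^2 = 0.328884
P(M+6) = 4 × 0.3740^1 × 0.6260^3 = 0.366990
P(M+8) = 0.6260^4 = 0.153567
The M+6 peak is largest (0.366990); scaling to 100 gives 5.3 : 35.7 : 89.6 : 100.0 : 41.8.

5.3 : 35.7 : 89.6 : 100.0 : 41.8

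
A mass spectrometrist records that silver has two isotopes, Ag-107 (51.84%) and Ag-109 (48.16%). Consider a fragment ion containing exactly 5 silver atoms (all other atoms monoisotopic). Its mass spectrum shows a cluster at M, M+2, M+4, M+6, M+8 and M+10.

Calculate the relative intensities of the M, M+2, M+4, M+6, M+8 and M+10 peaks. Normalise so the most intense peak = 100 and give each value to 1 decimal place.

The 5 Ag atoms are independent, so intensities follow the terms of (0.5184 + 0.4816)^5.
P(M) = 0.5184^5 = 0.037439
P(M+2) = 5 × 0.5184^4 × 0.4816^1 = 0.173907
P(M+4) = 10 × 0.5184^3 × 0.4816^2 = 0.323123
P(M+6) = 10 × 0.5184^2 × 0.4816^3 = 0.300185
P(M+8) = 5 × 0.5184^1 × 0.4816^4 = 0.139438
P(M+10) = 0.4816^5 = 0.025908
The M+4 peak is largest (0.323123); scaling to 100 gives 11.6 : 53.8 : 100.0 : 92.9 : 43.2 : 8.0.

11.6 : 53.8 : 100.0 : 92.9 : 43.2 : 8.0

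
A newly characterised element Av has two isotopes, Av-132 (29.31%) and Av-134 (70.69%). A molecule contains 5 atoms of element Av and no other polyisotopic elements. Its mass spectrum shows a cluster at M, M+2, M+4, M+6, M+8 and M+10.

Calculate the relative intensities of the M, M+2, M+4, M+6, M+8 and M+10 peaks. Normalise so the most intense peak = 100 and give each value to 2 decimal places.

0.59 : 7.13 : 34.38 : 82.93 : 100.00 : 48.24

The 5 Av atoms are independent, so intensities follow the terms of (0.2931 + 0.7069)^5.
P(M) = 0.2931^5 = 0.002163
P(M+2) = 5 × 0.2931^4 × 0.7069^1 = 0.026085
P(M+4) = 10 × 0.2931^3 × 0.7069^2 = 0.125824
P(M+6) = 10 × 0.2931^2 × 0.7069^3 = 0.303463
P(M+8) = 5 × 0.2931^1 × 0.7069^4 = 0.365947
P(M+10) = 0.7069^5 = 0.176518
The M+8 peak is largest (0.365947); scaling to 100 gives 0.59 : 7.13 : 34.38 : 82.93 : 100.00 : 48.24.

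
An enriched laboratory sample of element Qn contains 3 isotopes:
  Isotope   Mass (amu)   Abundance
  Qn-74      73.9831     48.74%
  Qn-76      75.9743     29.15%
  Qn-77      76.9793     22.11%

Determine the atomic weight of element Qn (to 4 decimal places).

Ar = Σ fᵢ·mᵢ = 0.4874 × 73.9831 + 0.2915 × 75.9743 + 0.2211 × 76.9793
= 36.05936 + 22.14651 + 17.02012 = 75.22599 amu

75.2260 amu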